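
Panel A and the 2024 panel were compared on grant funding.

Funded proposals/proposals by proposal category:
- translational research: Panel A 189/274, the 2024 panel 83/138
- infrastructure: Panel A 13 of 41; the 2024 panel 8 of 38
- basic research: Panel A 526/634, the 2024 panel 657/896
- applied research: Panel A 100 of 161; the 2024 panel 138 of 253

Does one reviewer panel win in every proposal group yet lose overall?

Translational research: Panel A 189/274 = 69.0%, the 2024 panel 83/138 = 60.1% → Panel A
Infrastructure: Panel A 13/41 = 31.7%, the 2024 panel 8/38 = 21.1% → Panel A
Basic research: Panel A 526/634 = 83.0%, the 2024 panel 657/896 = 73.3% → Panel A
Applied research: Panel A 100/161 = 62.1%, the 2024 panel 138/253 = 54.5% → Panel A
Overall: Panel A 828/1110 = 74.6%, the 2024 panel 886/1325 = 66.9% → Panel A
Panel A wins overall and in every proposal group — no reversal.

No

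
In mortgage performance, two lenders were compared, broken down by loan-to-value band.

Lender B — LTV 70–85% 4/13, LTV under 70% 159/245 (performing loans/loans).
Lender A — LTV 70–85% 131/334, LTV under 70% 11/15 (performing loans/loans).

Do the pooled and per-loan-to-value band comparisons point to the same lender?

No

LTV 70–85%: Lender B 4/13 = 30.8%, Lender A 131/334 = 39.2% → Lender A
LTV under 70%: Lender B 159/245 = 64.9%, Lender A 11/15 = 73.3% → Lender A
Overall: Lender B 163/258 = 63.2%, Lender A 142/349 = 40.7% → Lender B
Lender A wins each loan-to-value group but Lender B wins overall — the comparison reverses. Lender A's loans skew toward LTV 70–85%, which has a lower base rate.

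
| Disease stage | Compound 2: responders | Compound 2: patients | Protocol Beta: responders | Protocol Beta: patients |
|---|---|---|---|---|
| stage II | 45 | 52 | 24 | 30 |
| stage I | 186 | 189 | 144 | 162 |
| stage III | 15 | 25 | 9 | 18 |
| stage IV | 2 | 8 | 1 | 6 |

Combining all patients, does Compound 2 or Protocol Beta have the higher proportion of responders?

Stage II: Compound 2 45/52 = 86.5%, Protocol Beta 24/30 = 80.0% → Compound 2
Stage I: Compound 2 186/189 = 98.4%, Protocol Beta 144/162 = 88.9% → Compound 2
Stage III: Compound 2 15/25 = 60.0%, Protocol Beta 9/18 = 50.0% → Compound 2
Stage IV: Compound 2 2/8 = 25.0%, Protocol Beta 1/6 = 16.7% → Compound 2
Overall: Compound 2 248/274 = 90.5%, Protocol Beta 178/216 = 82.4% → Compound 2

Compound 2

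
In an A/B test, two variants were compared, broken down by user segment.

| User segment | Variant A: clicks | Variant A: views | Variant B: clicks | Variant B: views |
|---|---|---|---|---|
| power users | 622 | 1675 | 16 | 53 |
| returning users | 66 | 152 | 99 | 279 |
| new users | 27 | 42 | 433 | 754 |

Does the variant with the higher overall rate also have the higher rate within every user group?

Power users: Variant A 622/1675 = 37.1%, Variant B 16/53 = 30.2% → Variant A
Returning users: Variant A 66/152 = 43.4%, Variant B 99/279 = 35.5% → Variant A
New users: Variant A 27/42 = 64.3%, Variant B 433/754 = 57.4% → Variant A
Overall: Variant A 715/1869 = 38.3%, Variant B 548/1086 = 50.5% → Variant B
Variant A wins each user group but Variant B wins overall — the comparison reverses. Variant A's views skew toward power users, which has a lower base rate.

No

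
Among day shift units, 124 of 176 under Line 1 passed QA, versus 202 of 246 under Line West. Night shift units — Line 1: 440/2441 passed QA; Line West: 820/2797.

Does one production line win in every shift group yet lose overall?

Day shift: Line 1 124/176 = 70.5%, Line West 202/246 = 82.1% → Line West
Night shift: Line 1 440/2441 = 18.0%, Line West 820/2797 = 29.3% → Line West
Overall: Line 1 564/2617 = 21.6%, Line West 1022/3043 = 33.6% → Line West
Line West wins overall and in every shift group — no reversal.

No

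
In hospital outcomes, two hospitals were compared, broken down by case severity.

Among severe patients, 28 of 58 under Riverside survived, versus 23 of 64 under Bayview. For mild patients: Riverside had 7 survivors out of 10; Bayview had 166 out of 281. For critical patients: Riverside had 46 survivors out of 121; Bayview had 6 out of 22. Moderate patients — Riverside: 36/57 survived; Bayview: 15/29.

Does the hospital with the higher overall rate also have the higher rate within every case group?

Severe: Riverside 28/58 = 48.3%, Bayview 23/64 = 35.9% → Riverside
Mild: Riverside 7/10 = 70.0%, Bayview 166/281 = 59.1% → Riverside
Critical: Riverside 46/121 = 38.0%, Bayview 6/22 = 27.3% → Riverside
Moderate: Riverside 36/57 = 63.2%, Bayview 15/29 = 51.7% → Riverside
Overall: Riverside 117/246 = 47.6%, Bayview 210/396 = 53.0% → Bayview
Riverside wins each case group but Bayview wins overall — the comparison reverses. Riverside's patients skew toward critical, which has a lower base rate.

No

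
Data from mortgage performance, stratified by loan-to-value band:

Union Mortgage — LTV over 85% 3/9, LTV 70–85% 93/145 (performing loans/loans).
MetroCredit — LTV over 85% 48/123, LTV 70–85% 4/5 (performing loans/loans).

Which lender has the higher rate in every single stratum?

LTV over 85%: Union Mortgage 3/9 = 33.3%, MetroCredit 48/123 = 39.0% → MetroCredit
LTV 70–85%: Union Mortgage 93/145 = 64.1%, MetroCredit 4/5 = 80.0% → MetroCredit
MetroCredit has the higher rate in both groups.

MetroCredit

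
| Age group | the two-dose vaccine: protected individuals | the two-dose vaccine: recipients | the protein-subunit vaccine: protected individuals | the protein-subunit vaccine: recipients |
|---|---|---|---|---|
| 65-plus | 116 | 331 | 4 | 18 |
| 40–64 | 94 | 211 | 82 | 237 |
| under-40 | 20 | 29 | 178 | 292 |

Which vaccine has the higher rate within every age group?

65-plus: the two-dose vaccine 116/331 = 35.0%, the protein-subunit vaccine 4/18 = 22.2% → the two-dose vaccine
40–64: the two-dose vaccine 94/211 = 44.5%, the protein-subunit vaccine 82/237 = 34.6% → the two-dose vaccine
Under-40: the two-dose vaccine 20/29 = 69.0%, the protein-subunit vaccine 178/292 = 61.0% → the two-dose vaccine
The two-dose vaccine has the higher rate in all 3 groups.

the two-dose vaccine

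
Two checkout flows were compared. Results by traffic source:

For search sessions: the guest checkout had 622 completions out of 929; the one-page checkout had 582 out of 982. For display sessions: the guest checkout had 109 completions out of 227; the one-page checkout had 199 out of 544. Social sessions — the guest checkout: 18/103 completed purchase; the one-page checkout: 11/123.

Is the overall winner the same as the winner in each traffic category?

Yes

Search: the guest checkout 622/929 = 67.0%, the one-page checkout 582/982 = 59.3% → the guest checkout
Display: the guest checkout 109/227 = 48.0%, the one-page checkout 199/544 = 36.6% → the guest checkout
Social: the guest checkout 18/103 = 17.5%, the one-page checkout 11/123 = 8.9% → the guest checkout
Overall: the guest checkout 749/1259 = 59.5%, the one-page checkout 792/1649 = 48.0% → the guest checkout
The guest checkout wins overall and in every traffic group — no reversal.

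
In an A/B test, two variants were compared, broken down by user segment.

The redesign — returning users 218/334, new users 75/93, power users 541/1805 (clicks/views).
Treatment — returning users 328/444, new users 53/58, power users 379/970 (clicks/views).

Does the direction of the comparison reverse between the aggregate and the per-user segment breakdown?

Returning users: the redesign 218/334 = 65.3%, Treatment 328/444 = 73.9% → Treatment
New users: the redesign 75/93 = 80.6%, Treatment 53/58 = 91.4% → Treatment
Power users: the redesign 541/1805 = 30.0%, Treatment 379/970 = 39.1% → Treatment
Overall: the redesign 834/2232 = 37.4%, Treatment 760/1472 = 51.6% → Treatment
Treatment wins overall and in every user group — no reversal.

No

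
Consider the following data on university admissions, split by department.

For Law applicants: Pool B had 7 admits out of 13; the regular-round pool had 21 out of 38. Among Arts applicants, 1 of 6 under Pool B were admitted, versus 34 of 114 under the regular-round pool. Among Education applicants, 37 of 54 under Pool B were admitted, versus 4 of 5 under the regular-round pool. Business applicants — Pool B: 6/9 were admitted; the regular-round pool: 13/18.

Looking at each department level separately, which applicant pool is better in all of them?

Law: Pool B 7/13 = 53.8%, the regular-round pool 21/38 = 55.3% → the regular-round pool
Arts: Pool B 1/6 = 16.7%, the regular-round pool 34/114 = 29.8% → the regular-round pool
Education: Pool B 37/54 = 68.5%, the regular-round pool 4/5 = 80.0% → the regular-round pool
Business: Pool B 6/9 = 66.7%, the regular-round pool 13/18 = 72.2% → the regular-round pool
The regular-round pool has the higher rate in all 4 groups.

the regular-round pool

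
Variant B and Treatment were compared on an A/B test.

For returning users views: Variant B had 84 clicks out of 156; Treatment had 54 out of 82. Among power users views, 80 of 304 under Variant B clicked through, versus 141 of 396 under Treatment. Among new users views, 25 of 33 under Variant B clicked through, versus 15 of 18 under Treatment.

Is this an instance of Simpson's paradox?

No

Returning users: Variant B 84/156 = 53.8%, Treatment 54/82 = 65.9% → Treatment
Power users: Variant B 80/304 = 26.3%, Treatment 141/396 = 35.6% → Treatment
New users: Variant B 25/33 = 75.8%, Treatment 15/18 = 83.3% → Treatment
Overall: Variant B 189/493 = 38.3%, Treatment 210/496 = 42.3% → Treatment
Treatment wins overall and in every user group — no reversal.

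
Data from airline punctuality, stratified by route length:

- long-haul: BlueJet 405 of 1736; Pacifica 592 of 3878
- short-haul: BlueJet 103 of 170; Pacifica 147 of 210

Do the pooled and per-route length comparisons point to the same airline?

No

Long-haul: BlueJet 405/1736 = 23.3%, Pacifica 592/3878 = 15.3% → BlueJet
Short-haul: BlueJet 103/170 = 60.6%, Pacifica 147/210 = 70.0% → Pacifica
Overall: BlueJet 508/1906 = 26.7%, Pacifica 739/4088 = 18.1% → BlueJet
Neither sweeps: BlueJet wins 1 of 2 groups, Pacifica wins 1. BlueJet wins overall but not every group — no Simpson reversal.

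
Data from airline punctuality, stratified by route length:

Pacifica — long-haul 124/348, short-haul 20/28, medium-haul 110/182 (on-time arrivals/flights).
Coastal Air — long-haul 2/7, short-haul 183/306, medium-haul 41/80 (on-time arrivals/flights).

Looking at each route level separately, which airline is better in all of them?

Long-haul: Pacifica 124/348 = 35.6%, Coastal Air 2/7 = 28.6% → Pacifica
Short-haul: Pacifica 20/28 = 71.4%, Coastal Air 183/306 = 59.8% → Pacifica
Medium-haul: Pacifica 110/182 = 60.4%, Coastal Air 41/80 = 51.2% → Pacifica
Pacifica has the higher rate in all 3 groups.

Pacifica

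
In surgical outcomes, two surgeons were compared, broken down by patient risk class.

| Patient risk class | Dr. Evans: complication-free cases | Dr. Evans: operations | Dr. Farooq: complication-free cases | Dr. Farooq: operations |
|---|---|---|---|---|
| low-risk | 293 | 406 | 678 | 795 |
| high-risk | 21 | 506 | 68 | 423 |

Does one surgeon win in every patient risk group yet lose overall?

Low-risk: Dr. Evans 293/406 = 72.2%, Dr. Farooq 678/795 = 85.3% → Dr. Farooq
High-risk: Dr. Evans 21/506 = 4.2%, Dr. Farooq 68/423 = 16.1% → Dr. Farooq
Overall: Dr. Evans 314/912 = 34.4%, Dr. Farooq 746/1218 = 61.2% → Dr. Farooq
Dr. Farooq wins overall and in every patient risk group — no reversal.

No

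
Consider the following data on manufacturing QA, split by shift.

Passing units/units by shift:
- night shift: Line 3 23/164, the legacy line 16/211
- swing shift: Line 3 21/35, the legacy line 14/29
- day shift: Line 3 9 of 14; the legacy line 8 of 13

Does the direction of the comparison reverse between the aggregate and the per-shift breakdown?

No

Night shift: Line 3 23/164 = 14.0%, the legacy line 16/211 = 7.6% → Line 3
Swing shift: Line 3 21/35 = 60.0%, the legacy line 14/29 = 48.3% → Line 3
Day shift: Line 3 9/14 = 64.3%, the legacy line 8/13 = 61.5% → Line 3
Overall: Line 3 53/213 = 24.9%, the legacy line 38/253 = 15.0% → Line 3
Line 3 wins overall and in every shift group — no reversal.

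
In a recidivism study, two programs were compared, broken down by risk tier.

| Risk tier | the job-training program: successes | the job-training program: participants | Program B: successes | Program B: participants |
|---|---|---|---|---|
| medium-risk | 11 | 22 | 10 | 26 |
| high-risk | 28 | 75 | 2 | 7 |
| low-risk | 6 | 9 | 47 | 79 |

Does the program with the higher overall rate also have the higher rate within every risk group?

No

Medium-risk: the job-training program 11/22 = 50.0%, Program B 10/26 = 38.5% → the job-training program
High-risk: the job-training program 28/75 = 37.3%, Program B 2/7 = 28.6% → the job-training program
Low-risk: the job-training program 6/9 = 66.7%, Program B 47/79 = 59.5% → the job-training program
Overall: the job-training program 45/106 = 42.5%, Program B 59/112 = 52.7% → Program B
The job-training program wins each risk group but Program B wins overall — the comparison reverses. The job-training program's participants skew toward high-risk, which has a lower base rate.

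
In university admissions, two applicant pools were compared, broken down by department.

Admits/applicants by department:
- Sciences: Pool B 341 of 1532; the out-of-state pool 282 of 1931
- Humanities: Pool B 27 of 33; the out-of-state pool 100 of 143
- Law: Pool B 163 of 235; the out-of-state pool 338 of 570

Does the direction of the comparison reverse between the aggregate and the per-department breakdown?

No

Sciences: Pool B 341/1532 = 22.3%, the out-of-state pool 282/1931 = 14.6% → Pool B
Humanities: Pool B 27/33 = 81.8%, the out-of-state pool 100/143 = 69.9% → Pool B
Law: Pool B 163/235 = 69.4%, the out-of-state pool 338/570 = 59.3% → Pool B
Overall: Pool B 531/1800 = 29.5%, the out-of-state pool 720/2644 = 27.2% → Pool B
Pool B wins overall and in every department group — no reversal.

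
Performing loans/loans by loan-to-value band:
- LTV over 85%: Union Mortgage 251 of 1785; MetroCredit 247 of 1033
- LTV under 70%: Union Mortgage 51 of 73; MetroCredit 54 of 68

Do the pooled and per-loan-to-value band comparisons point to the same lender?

Yes

LTV over 85%: Union Mortgage 251/1785 = 14.1%, MetroCredit 247/1033 = 23.9% → MetroCredit
LTV under 70%: Union Mortgage 51/73 = 69.9%, MetroCredit 54/68 = 79.4% → MetroCredit
Overall: Union Mortgage 302/1858 = 16.3%, MetroCredit 301/1101 = 27.3% → MetroCredit
MetroCredit wins overall and in every loan-to-value group — no reversal.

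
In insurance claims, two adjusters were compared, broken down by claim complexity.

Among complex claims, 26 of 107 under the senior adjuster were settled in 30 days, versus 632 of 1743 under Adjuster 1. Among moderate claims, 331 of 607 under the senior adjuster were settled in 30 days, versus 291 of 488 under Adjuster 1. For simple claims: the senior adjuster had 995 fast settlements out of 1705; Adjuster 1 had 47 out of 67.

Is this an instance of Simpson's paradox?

Yes

Complex: the senior adjuster 26/107 = 24.3%, Adjuster 1 632/1743 = 36.3% → Adjuster 1
Moderate: the senior adjuster 331/607 = 54.5%, Adjuster 1 291/488 = 59.6% → Adjuster 1
Simple: the senior adjuster 995/1705 = 58.4%, Adjuster 1 47/67 = 70.1% → Adjuster 1
Overall: the senior adjuster 1352/2419 = 55.9%, Adjuster 1 970/2298 = 42.2% → the senior adjuster
Adjuster 1 wins each claim group but the senior adjuster wins overall — the comparison reverses. Adjuster 1's claims skew toward complex, which has a lower base rate.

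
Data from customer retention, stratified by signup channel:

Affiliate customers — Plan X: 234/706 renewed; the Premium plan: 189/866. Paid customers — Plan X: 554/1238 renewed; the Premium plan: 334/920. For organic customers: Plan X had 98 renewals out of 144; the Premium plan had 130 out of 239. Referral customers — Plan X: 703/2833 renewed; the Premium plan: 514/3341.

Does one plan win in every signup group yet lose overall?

Affiliate: Plan X 234/706 = 33.1%, the Premium plan 189/866 = 21.8% → Plan X
Paid: Plan X 554/1238 = 44.7%, the Premium plan 334/920 = 36.3% → Plan X
Organic: Plan X 98/144 = 68.1%, the Premium plan 130/239 = 54.4% → Plan X
Referral: Plan X 703/2833 = 24.8%, the Premium plan 514/3341 = 15.4% → Plan X
Overall: Plan X 1589/4921 = 32.3%, the Premium plan 1167/5366 = 21.7% → Plan X
Plan X wins overall and in every signup group — no reversal.

No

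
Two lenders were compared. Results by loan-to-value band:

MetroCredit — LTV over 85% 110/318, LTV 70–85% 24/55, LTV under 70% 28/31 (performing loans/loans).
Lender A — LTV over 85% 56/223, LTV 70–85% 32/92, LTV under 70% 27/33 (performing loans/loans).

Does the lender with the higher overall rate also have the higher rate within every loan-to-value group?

LTV over 85%: MetroCredit 110/318 = 34.6%, Lender A 56/223 = 25.1% → MetroCredit
LTV 70–85%: MetroCredit 24/55 = 43.6%, Lender A 32/92 = 34.8% → MetroCredit
LTV under 70%: MetroCredit 28/31 = 90.3%, Lender A 27/33 = 81.8% → MetroCredit
Overall: MetroCredit 162/404 = 40.1%, Lender A 115/348 = 33.0% → MetroCredit
MetroCredit wins overall and in every loan-to-value group — no reversal.

Yes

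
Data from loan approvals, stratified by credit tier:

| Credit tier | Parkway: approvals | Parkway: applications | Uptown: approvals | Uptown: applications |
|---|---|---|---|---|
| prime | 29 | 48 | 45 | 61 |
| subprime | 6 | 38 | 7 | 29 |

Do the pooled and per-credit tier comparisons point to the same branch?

Yes

Prime: Parkway 29/48 = 60.4%, Uptown 45/61 = 73.8% → Uptown
Subprime: Parkway 6/38 = 15.8%, Uptown 7/29 = 24.1% → Uptown
Overall: Parkway 35/86 = 40.7%, Uptown 52/90 = 57.8% → Uptown
Uptown wins overall and in every credit group — no reversal.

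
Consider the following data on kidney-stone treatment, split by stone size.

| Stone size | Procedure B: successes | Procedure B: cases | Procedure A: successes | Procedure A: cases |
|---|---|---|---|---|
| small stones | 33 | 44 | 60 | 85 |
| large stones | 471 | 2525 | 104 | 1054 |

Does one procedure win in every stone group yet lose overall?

Small stones: Procedure B 33/44 = 75.0%, Procedure A 60/85 = 70.6% → Procedure B
Large stones: Procedure B 471/2525 = 18.7%, Procedure A 104/1054 = 9.9% → Procedure B
Overall: Procedure B 504/2569 = 19.6%, Procedure A 164/1139 = 14.4% → Procedure B
Procedure B wins overall and in every stone group — no reversal.

No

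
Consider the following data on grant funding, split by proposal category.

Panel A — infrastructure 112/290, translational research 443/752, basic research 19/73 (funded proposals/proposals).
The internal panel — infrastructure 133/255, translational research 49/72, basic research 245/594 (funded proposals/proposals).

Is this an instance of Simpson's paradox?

Infrastructure: Panel A 112/290 = 38.6%, the internal panel 133/255 = 52.2% → the internal panel
Translational research: Panel A 443/752 = 58.9%, the internal panel 49/72 = 68.1% → the internal panel
Basic research: Panel A 19/73 = 26.0%, the internal panel 245/594 = 41.2% → the internal panel
Overall: Panel A 574/1115 = 51.5%, the internal panel 427/921 = 46.4% → Panel A
The internal panel wins each proposal group but Panel A wins overall — the comparison reverses. The internal panel's proposals skew toward basic research, which has a lower base rate.

Yes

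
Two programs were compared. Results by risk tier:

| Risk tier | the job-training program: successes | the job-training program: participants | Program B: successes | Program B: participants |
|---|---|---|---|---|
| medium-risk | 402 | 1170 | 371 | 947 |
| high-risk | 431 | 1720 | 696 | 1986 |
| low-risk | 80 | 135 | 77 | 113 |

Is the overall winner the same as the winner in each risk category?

Medium-risk: the job-training program 402/1170 = 34.4%, Program B 371/947 = 39.2% → Program B
High-risk: the job-training program 431/1720 = 25.1%, Program B 696/1986 = 35.0% → Program B
Low-risk: the job-training program 80/135 = 59.3%, Program B 77/113 = 68.1% → Program B
Overall: the job-training program 913/3025 = 30.2%, Program B 1144/3046 = 37.6% → Program B
Program B wins overall and in every risk group — no reversal.

Yes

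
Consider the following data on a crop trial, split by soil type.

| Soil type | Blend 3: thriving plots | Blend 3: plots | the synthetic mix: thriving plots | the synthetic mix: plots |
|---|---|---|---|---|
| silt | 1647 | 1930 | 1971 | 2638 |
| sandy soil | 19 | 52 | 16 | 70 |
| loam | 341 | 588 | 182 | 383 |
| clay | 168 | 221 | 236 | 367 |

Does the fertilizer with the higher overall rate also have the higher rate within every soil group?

Yes

Silt: Blend 3 1647/1930 = 85.3%, the synthetic mix 1971/2638 = 74.7% → Blend 3
Sandy soil: Blend 3 19/52 = 36.5%, the synthetic mix 16/70 = 22.9% → Blend 3
Loam: Blend 3 341/588 = 58.0%, the synthetic mix 182/383 = 47.5% → Blend 3
Clay: Blend 3 168/221 = 76.0%, the synthetic mix 236/367 = 64.3% → Blend 3
Overall: Blend 3 2175/2791 = 77.9%, the synthetic mix 2405/3458 = 69.5% → Blend 3
Blend 3 wins overall and in every soil group — no reversal.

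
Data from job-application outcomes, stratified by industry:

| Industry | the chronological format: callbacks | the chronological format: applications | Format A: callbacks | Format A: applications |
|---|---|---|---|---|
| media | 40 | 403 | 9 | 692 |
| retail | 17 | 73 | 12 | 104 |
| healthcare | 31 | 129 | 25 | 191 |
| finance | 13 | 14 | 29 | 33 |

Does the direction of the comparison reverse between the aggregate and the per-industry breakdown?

Media: the chronological format 40/403 = 9.9%, Format A 9/692 = 1.3% → the chronological format
Retail: the chronological format 17/73 = 23.3%, Format A 12/104 = 11.5% → the chronological format
Healthcare: the chronological format 31/129 = 24.0%, Format A 25/191 = 13.1% → the chronological format
Finance: the chronological format 13/14 = 92.9%, Format A 29/33 = 87.9% → the chronological format
Overall: the chronological format 101/619 = 16.3%, Format A 75/1020 = 7.4% → the chronological format
The chronological format wins overall and in every industry group — no reversal.

No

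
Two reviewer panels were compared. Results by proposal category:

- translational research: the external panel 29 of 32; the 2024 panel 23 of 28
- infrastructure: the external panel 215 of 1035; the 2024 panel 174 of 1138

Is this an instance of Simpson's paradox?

Translational research: the external panel 29/32 = 90.6%, the 2024 panel 23/28 = 82.1% → the external panel
Infrastructure: the external panel 215/1035 = 20.8%, the 2024 panel 174/1138 = 15.3% → the external panel
Overall: the external panel 244/1067 = 22.9%, the 2024 panel 197/1166 = 16.9% → the external panel
The external panel wins overall and in every proposal group — no reversal.

No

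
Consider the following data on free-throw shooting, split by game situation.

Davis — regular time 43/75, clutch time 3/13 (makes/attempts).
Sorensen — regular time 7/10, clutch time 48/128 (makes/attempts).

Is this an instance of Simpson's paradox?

Regular time: Davis 43/75 = 57.3%, Sorensen 7/10 = 70.0% → Sorensen
Clutch time: Davis 3/13 = 23.1%, Sorensen 48/128 = 37.5% → Sorensen
Overall: Davis 46/88 = 52.3%, Sorensen 55/138 = 39.9% → Davis
Sorensen wins each game group but Davis wins overall — the comparison reverses. Sorensen's attempts skew toward clutch time, which has a lower base rate.

Yes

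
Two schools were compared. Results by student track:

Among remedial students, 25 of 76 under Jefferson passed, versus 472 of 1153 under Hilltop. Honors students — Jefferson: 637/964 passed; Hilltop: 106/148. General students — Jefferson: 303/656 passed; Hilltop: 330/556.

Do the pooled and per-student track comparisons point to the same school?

Remedial: Jefferson 25/76 = 32.9%, Hilltop 472/1153 = 40.9% → Hilltop
Honors: Jefferson 637/964 = 66.1%, Hilltop 106/148 = 71.6% → Hilltop
General: Jefferson 303/656 = 46.2%, Hilltop 330/556 = 59.4% → Hilltop
Overall: Jefferson 965/1696 = 56.9%, Hilltop 908/1857 = 48.9% → Jefferson
Hilltop wins each student group but Jefferson wins overall — the comparison reverses. Hilltop's students skew toward remedial, which has a lower base rate.

No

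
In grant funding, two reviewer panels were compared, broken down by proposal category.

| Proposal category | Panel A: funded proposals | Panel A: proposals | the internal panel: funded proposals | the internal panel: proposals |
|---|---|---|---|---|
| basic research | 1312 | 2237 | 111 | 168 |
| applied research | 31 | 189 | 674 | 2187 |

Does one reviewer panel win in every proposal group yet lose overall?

Yes

Basic research: Panel A 1312/2237 = 58.6%, the internal panel 111/168 = 66.1% → the internal panel
Applied research: Panel A 31/189 = 16.4%, the internal panel 674/2187 = 30.8% → the internal panel
Overall: Panel A 1343/2426 = 55.4%, the internal panel 785/2355 = 33.3% → Panel A
The internal panel wins each proposal group but Panel A wins overall — the comparison reverses. The internal panel's proposals skew toward applied research, which has a lower base rate.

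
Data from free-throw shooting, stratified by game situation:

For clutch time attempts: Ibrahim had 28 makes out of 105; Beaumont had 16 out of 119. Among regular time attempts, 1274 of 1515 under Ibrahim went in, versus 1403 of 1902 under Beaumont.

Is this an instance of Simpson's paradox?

Clutch time: Ibrahim 28/105 = 26.7%, Beaumont 16/119 = 13.4% → Ibrahim
Regular time: Ibrahim 1274/1515 = 84.1%, Beaumont 1403/1902 = 73.8% → Ibrahim
Overall: Ibrahim 1302/1620 = 80.4%, Beaumont 1419/2021 = 70.2% → Ibrahim
Ibrahim wins overall and in every game group — no reversal.

No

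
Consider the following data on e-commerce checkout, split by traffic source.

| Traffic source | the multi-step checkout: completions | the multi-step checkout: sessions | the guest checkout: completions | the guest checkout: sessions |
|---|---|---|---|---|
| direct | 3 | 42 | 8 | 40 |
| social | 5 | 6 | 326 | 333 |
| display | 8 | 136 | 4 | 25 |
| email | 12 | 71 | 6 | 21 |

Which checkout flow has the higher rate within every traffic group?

the guest checkout

Direct: the multi-step checkout 3/42 = 7.1%, the guest checkout 8/40 = 20.0% → the guest checkout
Social: the multi-step checkout 5/6 = 83.3%, the guest checkout 326/333 = 97.9% → the guest checkout
Display: the multi-step checkout 8/136 = 5.9%, the guest checkout 4/25 = 16.0% → the guest checkout
Email: the multi-step checkout 12/71 = 16.9%, the guest checkout 6/21 = 28.6% → the guest checkout
The guest checkout has the higher rate in all 4 groups.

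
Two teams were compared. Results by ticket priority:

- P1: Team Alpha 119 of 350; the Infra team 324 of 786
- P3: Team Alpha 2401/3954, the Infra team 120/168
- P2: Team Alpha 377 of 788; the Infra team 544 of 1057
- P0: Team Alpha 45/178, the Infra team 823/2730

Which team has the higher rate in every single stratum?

P1: Team Alpha 119/350 = 34.0%, the Infra team 324/786 = 41.2% → the Infra team
P3: Team Alpha 2401/3954 = 60.7%, the Infra team 120/168 = 71.4% → the Infra team
P2: Team Alpha 377/788 = 47.8%, the Infra team 544/1057 = 51.5% → the Infra team
P0: Team Alpha 45/178 = 25.3%, the Infra team 823/2730 = 30.1% → the Infra team
The Infra team has the higher rate in all 4 groups.

the Infra team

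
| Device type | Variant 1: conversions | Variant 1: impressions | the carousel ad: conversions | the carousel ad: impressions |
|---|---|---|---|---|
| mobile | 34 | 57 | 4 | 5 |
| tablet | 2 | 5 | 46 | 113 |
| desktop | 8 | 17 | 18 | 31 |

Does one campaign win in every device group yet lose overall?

Mobile: Variant 1 34/57 = 59.6%, the carousel ad 4/5 = 80.0% → the carousel ad
Tablet: Variant 1 2/5 = 40.0%, the carousel ad 46/113 = 40.7% → the carousel ad
Desktop: Variant 1 8/17 = 47.1%, the carousel ad 18/31 = 58.1% → the carousel ad
Overall: Variant 1 44/79 = 55.7%, the carousel ad 68/149 = 45.6% → Variant 1
The carousel ad wins each device group but Variant 1 wins overall — the comparison reverses. The carousel ad's impressions skew toward tablet, which has a lower base rate.

Yes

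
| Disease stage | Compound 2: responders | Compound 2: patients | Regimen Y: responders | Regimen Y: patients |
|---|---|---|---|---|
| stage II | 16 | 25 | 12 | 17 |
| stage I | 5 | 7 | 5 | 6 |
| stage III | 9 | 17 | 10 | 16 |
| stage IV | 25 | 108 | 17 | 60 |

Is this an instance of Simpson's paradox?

Stage II: Compound 2 16/25 = 64.0%, Regimen Y 12/17 = 70.6% → Regimen Y
Stage I: Compound 2 5/7 = 71.4%, Regimen Y 5/6 = 83.3% → Regimen Y
Stage III: Compound 2 9/17 = 52.9%, Regimen Y 10/16 = 62.5% → Regimen Y
Stage IV: Compound 2 25/108 = 23.1%, Regimen Y 17/60 = 28.3% → Regimen Y
Overall: Compound 2 55/157 = 35.0%, Regimen Y 44/99 = 44.4% → Regimen Y
Regimen Y wins overall and in every disease group — no reversal.

No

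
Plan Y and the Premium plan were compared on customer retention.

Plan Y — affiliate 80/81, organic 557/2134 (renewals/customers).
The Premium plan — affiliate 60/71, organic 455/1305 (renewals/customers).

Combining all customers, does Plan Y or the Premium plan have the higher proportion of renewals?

Affiliate: Plan Y 80/81 = 98.8%, the Premium plan 60/71 = 84.5% → Plan Y
Organic: Plan Y 557/2134 = 26.1%, the Premium plan 455/1305 = 34.9% → the Premium plan
Overall: Plan Y 637/2215 = 28.8%, the Premium plan 515/1376 = 37.4% → the Premium plan
(Neither sweeps every signup group, but the Premium plan has the higher pooled rate.)

the Premium plan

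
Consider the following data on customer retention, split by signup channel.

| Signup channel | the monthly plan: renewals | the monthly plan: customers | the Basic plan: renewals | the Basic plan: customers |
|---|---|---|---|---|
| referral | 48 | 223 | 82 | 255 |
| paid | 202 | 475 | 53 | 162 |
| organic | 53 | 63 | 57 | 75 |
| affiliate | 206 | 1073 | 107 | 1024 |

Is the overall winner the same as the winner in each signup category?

No

Referral: the monthly plan 48/223 = 21.5%, the Basic plan 82/255 = 32.2% → the Basic plan
Paid: the monthly plan 202/475 = 42.5%, the Basic plan 53/162 = 32.7% → the monthly plan
Organic: the monthly plan 53/63 = 84.1%, the Basic plan 57/75 = 76.0% → the monthly plan
Affiliate: the monthly plan 206/1073 = 19.2%, the Basic plan 107/1024 = 10.4% → the monthly plan
Overall: the monthly plan 509/1834 = 27.8%, the Basic plan 299/1516 = 19.7% → the monthly plan
Neither sweeps: the monthly plan wins 3 of 4 groups, the Basic plan wins 1. The monthly plan wins overall but not every group — no Simpson reversal.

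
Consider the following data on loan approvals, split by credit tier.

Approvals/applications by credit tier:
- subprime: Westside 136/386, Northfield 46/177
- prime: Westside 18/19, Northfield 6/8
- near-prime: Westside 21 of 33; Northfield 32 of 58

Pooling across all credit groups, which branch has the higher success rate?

Subprime: Westside 136/386 = 35.2%, Northfield 46/177 = 26.0% → Westside
Prime: Westside 18/19 = 94.7%, Northfield 6/8 = 75.0% → Westside
Near-prime: Westside 21/33 = 63.6%, Northfield 32/58 = 55.2% → Westside
Overall: Westside 175/438 = 40.0%, Northfield 84/243 = 34.6% → Westside

Westside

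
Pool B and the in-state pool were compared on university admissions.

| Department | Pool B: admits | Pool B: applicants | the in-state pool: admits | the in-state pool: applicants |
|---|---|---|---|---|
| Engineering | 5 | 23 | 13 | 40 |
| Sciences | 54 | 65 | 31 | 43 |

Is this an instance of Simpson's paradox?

Engineering: Pool B 5/23 = 21.7%, the in-state pool 13/40 = 32.5% → the in-state pool
Sciences: Pool B 54/65 = 83.1%, the in-state pool 31/43 = 72.1% → Pool B
Overall: Pool B 59/88 = 67.0%, the in-state pool 44/83 = 53.0% → Pool B
Neither sweeps: Pool B wins 1 of 2 groups, the in-state pool wins 1. Pool B wins overall but not every group — no Simpson reversal.

No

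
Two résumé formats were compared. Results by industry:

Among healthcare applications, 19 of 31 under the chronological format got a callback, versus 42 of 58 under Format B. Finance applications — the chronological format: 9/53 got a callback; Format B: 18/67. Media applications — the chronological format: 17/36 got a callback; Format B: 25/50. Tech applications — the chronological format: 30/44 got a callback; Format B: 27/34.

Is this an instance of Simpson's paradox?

Healthcare: the chronological format 19/31 = 61.3%, Format B 42/58 = 72.4% → Format B
Finance: the chronological format 9/53 = 17.0%, Format B 18/67 = 26.9% → Format B
Media: the chronological format 17/36 = 47.2%, Format B 25/50 = 50.0% → Format B
Tech: the chronological format 30/44 = 68.2%, Format B 27/34 = 79.4% → Format B
Overall: the chronological format 75/164 = 45.7%, Format B 112/209 = 53.6% → Format B
Format B wins overall and in every industry group — no reversal.

No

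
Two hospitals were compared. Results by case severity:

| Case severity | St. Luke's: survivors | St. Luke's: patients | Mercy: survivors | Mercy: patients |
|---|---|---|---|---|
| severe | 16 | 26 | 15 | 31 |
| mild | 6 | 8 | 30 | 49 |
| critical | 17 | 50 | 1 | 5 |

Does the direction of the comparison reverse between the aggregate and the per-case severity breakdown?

Severe: St. Luke's 16/26 = 61.5%, Mercy 15/31 = 48.4% → St. Luke's
Mild: St. Luke's 6/8 = 75.0%, Mercy 30/49 = 61.2% → St. Luke's
Critical: St. Luke's 17/50 = 34.0%, Mercy 1/5 = 20.0% → St. Luke's
Overall: St. Luke's 39/84 = 46.4%, Mercy 46/85 = 54.1% → Mercy
St. Luke's wins each case group but Mercy wins overall — the comparison reverses. St. Luke's's patients skew toward critical, which has a lower base rate.

Yes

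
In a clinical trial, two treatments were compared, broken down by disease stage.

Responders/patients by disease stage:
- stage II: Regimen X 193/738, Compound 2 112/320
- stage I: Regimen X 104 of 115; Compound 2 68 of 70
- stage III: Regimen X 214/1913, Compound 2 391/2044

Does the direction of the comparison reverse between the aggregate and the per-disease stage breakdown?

No

Stage II: Regimen X 193/738 = 26.2%, Compound 2 112/320 = 35.0% → Compound 2
Stage I: Regimen X 104/115 = 90.4%, Compound 2 68/70 = 97.1% → Compound 2
Stage III: Regimen X 214/1913 = 11.2%, Compound 2 391/2044 = 19.1% → Compound 2
Overall: Regimen X 511/2766 = 18.5%, Compound 2 571/2434 = 23.5% → Compound 2
Compound 2 wins overall and in every disease group — no reversal.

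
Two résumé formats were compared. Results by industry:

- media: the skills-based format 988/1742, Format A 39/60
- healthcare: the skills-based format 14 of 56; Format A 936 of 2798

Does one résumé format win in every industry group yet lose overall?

Media: the skills-based format 988/1742 = 56.7%, Format A 39/60 = 65.0% → Format A
Healthcare: the skills-based format 14/56 = 25.0%, Format A 936/2798 = 33.5% → Format A
Overall: the skills-based format 1002/1798 = 55.7%, Format A 975/2858 = 34.1% → the skills-based format
Format A wins each industry group but the skills-based format wins overall — the comparison reverses. Format A's applications skew toward healthcare, which has a lower base rate.

Yes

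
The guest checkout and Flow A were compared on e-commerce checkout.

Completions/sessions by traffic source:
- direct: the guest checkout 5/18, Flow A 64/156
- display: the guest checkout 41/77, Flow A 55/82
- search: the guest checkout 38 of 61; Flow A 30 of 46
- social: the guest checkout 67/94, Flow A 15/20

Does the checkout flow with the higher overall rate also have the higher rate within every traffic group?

Direct: the guest checkout 5/18 = 27.8%, Flow A 64/156 = 41.0% → Flow A
Display: the guest checkout 41/77 = 53.2%, Flow A 55/82 = 67.1% → Flow A
Search: the guest checkout 38/61 = 62.3%, Flow A 30/46 = 65.2% → Flow A
Social: the guest checkout 67/94 = 71.3%, Flow A 15/20 = 75.0% → Flow A
Overall: the guest checkout 151/250 = 60.4%, Flow A 164/304 = 53.9% → the guest checkout
Flow A wins each traffic group but the guest checkout wins overall — the comparison reverses. Flow A's sessions skew toward direct, which has a lower base rate.

No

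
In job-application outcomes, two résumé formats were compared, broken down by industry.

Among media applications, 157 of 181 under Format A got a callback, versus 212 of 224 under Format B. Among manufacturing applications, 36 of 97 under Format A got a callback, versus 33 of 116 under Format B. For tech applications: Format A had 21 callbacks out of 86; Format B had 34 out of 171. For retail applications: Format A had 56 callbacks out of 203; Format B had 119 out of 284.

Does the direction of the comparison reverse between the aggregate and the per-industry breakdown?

Media: Format A 157/181 = 86.7%, Format B 212/224 = 94.6% → Format B
Manufacturing: Format A 36/97 = 37.1%, Format B 33/116 = 28.4% → Format A
Tech: Format A 21/86 = 24.4%, Format B 34/171 = 19.9% → Format A
Retail: Format A 56/203 = 27.6%, Format B 119/284 = 41.9% → Format B
Overall: Format A 270/567 = 47.6%, Format B 398/795 = 50.1% → Format B
Neither sweeps: Format A wins 2 of 4 groups, Format B wins 2. Format B wins overall but not every group — no Simpson reversal.

No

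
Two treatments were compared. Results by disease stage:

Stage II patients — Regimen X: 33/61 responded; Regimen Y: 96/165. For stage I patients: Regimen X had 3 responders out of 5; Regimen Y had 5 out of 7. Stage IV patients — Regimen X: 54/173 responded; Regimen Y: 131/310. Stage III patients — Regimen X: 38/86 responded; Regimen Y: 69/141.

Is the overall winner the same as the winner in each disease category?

Yes

Stage II: Regimen X 33/61 = 54.1%, Regimen Y 96/165 = 58.2% → Regimen Y
Stage I: Regimen X 3/5 = 60.0%, Regimen Y 5/7 = 71.4% → Regimen Y
Stage IV: Regimen X 54/173 = 31.2%, Regimen Y 131/310 = 42.3% → Regimen Y
Stage III: Regimen X 38/86 = 44.2%, Regimen Y 69/141 = 48.9% → Regimen Y
Overall: Regimen X 128/325 = 39.4%, Regimen Y 301/623 = 48.3% → Regimen Y
Regimen Y wins overall and in every disease group — no reversal.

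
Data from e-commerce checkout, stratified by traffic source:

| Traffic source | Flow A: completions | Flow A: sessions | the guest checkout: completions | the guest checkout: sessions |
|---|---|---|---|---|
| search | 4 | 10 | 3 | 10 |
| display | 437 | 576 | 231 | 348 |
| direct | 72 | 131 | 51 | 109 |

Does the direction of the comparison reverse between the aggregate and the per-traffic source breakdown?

No

Search: Flow A 4/10 = 40.0%, the guest checkout 3/10 = 30.0% → Flow A
Display: Flow A 437/576 = 75.9%, the guest checkout 231/348 = 66.4% → Flow A
Direct: Flow A 72/131 = 55.0%, the guest checkout 51/109 = 46.8% → Flow A
Overall: Flow A 513/717 = 71.5%, the guest checkout 285/467 = 61.0% → Flow A
Flow A wins overall and in every traffic group — no reversal.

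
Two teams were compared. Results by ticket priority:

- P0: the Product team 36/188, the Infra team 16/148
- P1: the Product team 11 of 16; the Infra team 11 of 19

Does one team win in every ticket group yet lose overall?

P0: the Product team 36/188 = 19.1%, the Infra team 16/148 = 10.8% → the Product team
P1: the Product team 11/16 = 68.8%, the Infra team 11/19 = 57.9% → the Product team
Overall: the Product team 47/204 = 23.0%, the Infra team 27/167 = 16.2% → the Product team
The Product team wins overall and in every ticket group — no reversal.

No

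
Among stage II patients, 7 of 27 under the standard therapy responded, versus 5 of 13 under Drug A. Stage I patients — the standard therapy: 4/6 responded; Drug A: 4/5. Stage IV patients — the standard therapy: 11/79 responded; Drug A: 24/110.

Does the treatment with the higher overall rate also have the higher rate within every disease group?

Stage II: the standard therapy 7/27 = 25.9%, Drug A 5/13 = 38.5% → Drug A
Stage I: the standard therapy 4/6 = 66.7%, Drug A 4/5 = 80.0% → Drug A
Stage IV: the standard therapy 11/79 = 13.9%, Drug A 24/110 = 21.8% → Drug A
Overall: the standard therapy 22/112 = 19.6%, Drug A 33/128 = 25.8% → Drug A
Drug A wins overall and in every disease group — no reversal.

Yes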